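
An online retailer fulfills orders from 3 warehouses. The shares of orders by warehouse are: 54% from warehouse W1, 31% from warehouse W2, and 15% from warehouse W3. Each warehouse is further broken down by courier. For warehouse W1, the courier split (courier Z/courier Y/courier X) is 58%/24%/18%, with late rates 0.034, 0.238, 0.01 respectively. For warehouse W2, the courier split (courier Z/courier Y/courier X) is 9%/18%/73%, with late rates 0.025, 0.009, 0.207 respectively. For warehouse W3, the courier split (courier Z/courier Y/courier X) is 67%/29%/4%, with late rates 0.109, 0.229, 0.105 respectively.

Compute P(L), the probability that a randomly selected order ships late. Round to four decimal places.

P(L) ≈ 0.1121

P(L|W1) = 0.58·0.034 + 0.24·0.238 + 0.18·0.01 = 0.01972 + 0.05712 + 0.0018 = 0.07864
P(L|W2) = 0.09·0.025 + 0.18·0.009 + 0.73·0.207 = 0.00225 + 0.00162 + 0.15111 = 0.15498
P(L|W3) = 0.67·0.109 + 0.29·0.229 + 0.04·0.105 = 0.07303 + 0.06641 + 0.0042 = 0.14364
Then overall,
P(L) = 0.54·0.07864 + 0.31·0.15498 + 0.15·0.14364
      = 0.0424656 + 0.0480438 + 0.021546 = 0.1120554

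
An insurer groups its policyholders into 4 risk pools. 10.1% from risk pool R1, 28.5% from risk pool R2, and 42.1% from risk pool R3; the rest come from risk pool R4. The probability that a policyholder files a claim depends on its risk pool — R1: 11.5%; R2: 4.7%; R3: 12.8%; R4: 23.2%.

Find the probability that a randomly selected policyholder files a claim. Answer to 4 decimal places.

P(R4) = 1 − (0.101 + 0.285 + 0.421) = 0.193.
P(C) = P(C|R1)·P(R1) + P(C|R2)·P(R2) + P(C|R3)·P(R3) + P(C|R4)·P(R4)
      = 0.115·0.101 + 0.047·0.285 + 0.128·0.421 + 0.232·0.193
      = 0.011615 + 0.013395 + 0.053888 + 0.044776 = 0.123674

0.1237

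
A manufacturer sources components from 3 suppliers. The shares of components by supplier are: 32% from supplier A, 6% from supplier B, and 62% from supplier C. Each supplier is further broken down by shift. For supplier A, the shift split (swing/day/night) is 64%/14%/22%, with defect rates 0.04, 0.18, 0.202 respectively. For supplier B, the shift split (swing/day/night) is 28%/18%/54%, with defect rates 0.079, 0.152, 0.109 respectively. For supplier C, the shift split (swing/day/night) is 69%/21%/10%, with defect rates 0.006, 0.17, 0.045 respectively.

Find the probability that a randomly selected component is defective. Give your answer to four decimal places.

P(D|A) = 0.64·0.04 + 0.14·0.18 + 0.22·0.202 = 0.0256 + 0.0252 + 0.04444 = 0.09524
P(D|B) = 0.28·0.079 + 0.18·0.152 + 0.54·0.109 = 0.02212 + 0.02736 + 0.05886 = 0.10834
P(D|C) = 0.69·0.006 + 0.21·0.17 + 0.1·0.045 = 0.00414 + 0.0357 + 0.0045 = 0.04434
Then overall,
P(D) = 0.32·0.09524 + 0.06·0.10834 + 0.62·0.04434
      = 0.0304768 + 0.0065004 + 0.0274908 = 0.064468

0.0645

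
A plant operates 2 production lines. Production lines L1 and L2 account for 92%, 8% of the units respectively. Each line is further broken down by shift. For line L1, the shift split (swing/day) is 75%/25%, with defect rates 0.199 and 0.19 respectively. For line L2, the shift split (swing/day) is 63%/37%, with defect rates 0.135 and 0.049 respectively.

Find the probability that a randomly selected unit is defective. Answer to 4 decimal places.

P(D) ≈ 0.1893

P(D|L1) = 0.75·0.199 + 0.25·0.19 = 0.14925 + 0.0475 = 0.19675
P(D|L2) = 0.63·0.135 + 0.37·0.049 = 0.08505 + 0.01813 = 0.10318
Then overall,
P(D) = 0.92·0.19675 + 0.08·0.10318
      = 0.18101 + 0.0082544 = 0.1892644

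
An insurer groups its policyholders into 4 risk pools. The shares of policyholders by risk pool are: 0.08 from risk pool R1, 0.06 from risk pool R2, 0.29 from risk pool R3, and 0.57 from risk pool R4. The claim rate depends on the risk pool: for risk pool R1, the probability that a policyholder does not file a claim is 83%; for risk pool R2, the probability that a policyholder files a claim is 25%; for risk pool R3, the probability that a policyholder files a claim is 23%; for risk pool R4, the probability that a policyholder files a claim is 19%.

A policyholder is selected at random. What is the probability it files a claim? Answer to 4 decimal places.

P(C|R1) = 1 − 0.83 = 0.17.
Using total probability over the partition,
P(C) = P(C|R1)·P(R1) + P(C|R2)·P(R2) + P(C|R3)·P(R3) + P(C|R4)·P(R4)
      = 0.17·0.08 + 0.25·0.06 + 0.23·0.29 + 0.19·0.57
      = 0.0136 + 0.015 + 0.0667 + 0.1083 = 0.2036

P(C) ≈ 0.2036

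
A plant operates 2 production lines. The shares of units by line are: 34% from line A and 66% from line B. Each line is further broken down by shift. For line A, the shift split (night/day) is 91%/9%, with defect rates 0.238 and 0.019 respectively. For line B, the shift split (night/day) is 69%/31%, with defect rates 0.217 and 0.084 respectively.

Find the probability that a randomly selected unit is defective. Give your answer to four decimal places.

P(D) ≈ 0.1902

P(D|A) = 0.91·0.238 + 0.09·0.019 = 0.21658 + 0.00171 = 0.21829
P(D|B) = 0.69·0.217 + 0.31·0.084 = 0.14973 + 0.02604 = 0.17577
By total probability over the outer partition,
P(D) = 0.34·0.21829 + 0.66·0.17577
      = 0.0742186 + 0.1160082 = 0.1902268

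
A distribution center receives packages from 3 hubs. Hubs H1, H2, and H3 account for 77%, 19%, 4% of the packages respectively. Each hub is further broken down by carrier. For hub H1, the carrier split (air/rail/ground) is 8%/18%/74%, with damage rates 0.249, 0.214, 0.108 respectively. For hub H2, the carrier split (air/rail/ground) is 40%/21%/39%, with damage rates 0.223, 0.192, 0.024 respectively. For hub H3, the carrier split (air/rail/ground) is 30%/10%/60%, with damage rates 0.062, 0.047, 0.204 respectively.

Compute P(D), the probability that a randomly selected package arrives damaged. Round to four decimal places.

P(D) ≈ 0.1388

P(D|H1) = 0.08·0.249 + 0.18·0.214 + 0.74·0.108 = 0.01992 + 0.03852 + 0.07992 = 0.13836
P(D|H2) = 0.4·0.223 + 0.21·0.192 + 0.39·0.024 = 0.0892 + 0.04032 + 0.00936 = 0.13888
P(D|H3) = 0.3·0.062 + 0.1·0.047 + 0.6·0.204 = 0.0186 + 0.0047 + 0.1224 = 0.1457
By total probability over the outer partition,
P(D) = 0.77·0.13836 + 0.19·0.13888 + 0.04·0.1457
      = 0.1065372 + 0.0263872 + 0.005828 = 0.1387524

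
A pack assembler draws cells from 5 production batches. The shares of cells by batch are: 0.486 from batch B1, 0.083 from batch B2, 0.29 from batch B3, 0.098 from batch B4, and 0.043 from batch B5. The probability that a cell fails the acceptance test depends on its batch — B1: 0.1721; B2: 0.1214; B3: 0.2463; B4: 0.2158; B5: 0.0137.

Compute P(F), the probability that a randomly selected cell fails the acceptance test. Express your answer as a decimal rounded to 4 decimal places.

P(F) = P(F|B1)·P(B1) + P(F|B2)·P(B2) + P(F|B3)·P(B3) + P(F|B4)·P(B4) + P(F|B5)·P(B5)
      = 0.1721·0.486 + 0.1214·0.083 + 0.2463·0.29 + 0.2158·0.098 + 0.0137·0.043
      = 0.0836406 + 0.0100762 + 0.071427 + 0.0211484 + 0.0005891 = 0.1868813

P(F) ≈ 0.1869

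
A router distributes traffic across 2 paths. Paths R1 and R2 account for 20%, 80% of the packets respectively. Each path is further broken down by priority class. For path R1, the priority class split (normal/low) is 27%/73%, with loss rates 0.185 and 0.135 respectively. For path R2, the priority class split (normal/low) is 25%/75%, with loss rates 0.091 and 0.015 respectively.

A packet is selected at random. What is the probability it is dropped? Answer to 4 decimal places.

P(L) ≈ 0.0569

P(L|R1) = 0.27·0.185 + 0.73·0.135 = 0.04995 + 0.09855 = 0.1485
P(L|R2) = 0.25·0.091 + 0.75·0.015 = 0.02275 + 0.01125 = 0.034
By total probability over the outer partition,
P(L) = 0.2·0.1485 + 0.8·0.034
      = 0.0297 + 0.0272 = 0.0569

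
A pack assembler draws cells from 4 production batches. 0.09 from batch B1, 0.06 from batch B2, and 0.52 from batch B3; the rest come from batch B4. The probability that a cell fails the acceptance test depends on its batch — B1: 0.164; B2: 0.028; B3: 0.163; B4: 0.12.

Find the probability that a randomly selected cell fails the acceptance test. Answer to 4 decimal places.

P(B4) = 1 − (0.09 + 0.06 + 0.52) = 0.33.
P(F) = P(F|B1)·P(B1) + P(F|B2)·P(B2) + P(F|B3)·P(B3) + P(F|B4)·P(B4)
      = 0.164·0.09 + 0.028·0.06 + 0.163·0.52 + 0.12·0.33
      = 0.01476 + 0.00168 + 0.08476 + 0.0396 = 0.1408

P(F) ≈ 0.1408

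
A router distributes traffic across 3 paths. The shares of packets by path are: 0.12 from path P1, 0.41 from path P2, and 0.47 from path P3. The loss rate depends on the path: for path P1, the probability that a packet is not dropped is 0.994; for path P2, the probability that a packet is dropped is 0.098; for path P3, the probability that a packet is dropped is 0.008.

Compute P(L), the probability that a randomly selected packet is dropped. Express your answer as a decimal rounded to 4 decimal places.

P(L|P1) = 1 − 0.994 = 0.006.
P(L) = P(L|P1)·P(P1) + P(L|P2)·P(P2) + P(L|P3)·P(P3)
      = 0.006·0.12 + 0.098·0.41 + 0.008·0.47
      = 0.00072 + 0.04018 + 0.00376 = 0.04466

0.0447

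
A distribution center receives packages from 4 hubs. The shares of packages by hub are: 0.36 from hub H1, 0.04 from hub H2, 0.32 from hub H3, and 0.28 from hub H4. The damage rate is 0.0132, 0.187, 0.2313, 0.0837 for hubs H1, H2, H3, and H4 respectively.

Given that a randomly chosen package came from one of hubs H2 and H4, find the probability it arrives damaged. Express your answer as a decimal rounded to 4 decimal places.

0.0966

Let S = {H2, H4}.
P(S) = 0.04 + 0.28 = 0.32.
P(D ∩ S) = 0.187·0.04 + 0.0837·0.28 = 0.00748 + 0.023436 = 0.030916.
P(D | S) = 0.030916 / 0.32 = 0.096613…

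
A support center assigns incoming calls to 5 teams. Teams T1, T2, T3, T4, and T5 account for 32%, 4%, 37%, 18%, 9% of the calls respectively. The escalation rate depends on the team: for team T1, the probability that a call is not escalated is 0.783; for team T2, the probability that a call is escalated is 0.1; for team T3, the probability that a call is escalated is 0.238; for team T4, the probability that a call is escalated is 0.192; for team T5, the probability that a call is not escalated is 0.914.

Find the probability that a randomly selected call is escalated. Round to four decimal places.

P(E|T1) = 1 − 0.783 = 0.217.
P(E|T5) = 1 − 0.914 = 0.086.
Summing over the partition,
P(E) = P(E|T1)·P(T1) + P(E|T2)·P(T2) + P(E|T3)·P(T3) + P(E|T4)·P(T4) + P(E|T5)·P(T5)
      = 0.217·0.32 + 0.1·0.04 + 0.238·0.37 + 0.192·0.18 + 0.086·0.09
      = 0.06944 + 0.004 + 0.08806 + 0.03456 + 0.00774 = 0.2038

0.2038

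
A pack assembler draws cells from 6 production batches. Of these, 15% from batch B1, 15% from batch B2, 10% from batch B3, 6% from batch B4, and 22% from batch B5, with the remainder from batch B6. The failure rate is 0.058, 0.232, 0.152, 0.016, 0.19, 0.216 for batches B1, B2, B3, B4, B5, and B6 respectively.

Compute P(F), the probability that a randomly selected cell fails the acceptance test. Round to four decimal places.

P(B6) = 1 − (0.15 + 0.15 + 0.1 + 0.06 + 0.22) = 0.32.
P(F) = P(F|B1)·P(B1) + P(F|B2)·P(B2) + P(F|B3)·P(B3) + P(F|B4)·P(B4) + P(F|B5)·P(B5) + P(F|B6)·P(B6)
      = 0.058·0.15 + 0.232·0.15 + 0.152·0.1 + 0.016·0.06 + 0.19·0.22 + 0.216·0.32
      = 0.0087 + 0.0348 + 0.0152 + 0.00096 + 0.0418 + 0.06912 = 0.17058

0.1706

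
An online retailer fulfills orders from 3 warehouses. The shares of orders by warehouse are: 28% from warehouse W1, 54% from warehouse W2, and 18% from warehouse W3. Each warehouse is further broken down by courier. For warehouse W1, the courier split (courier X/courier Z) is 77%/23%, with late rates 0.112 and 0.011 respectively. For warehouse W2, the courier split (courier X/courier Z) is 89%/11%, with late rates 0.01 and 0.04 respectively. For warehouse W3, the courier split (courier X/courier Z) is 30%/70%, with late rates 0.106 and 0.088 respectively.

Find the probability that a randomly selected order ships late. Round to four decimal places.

P(L) ≈ 0.0488

P(L|W1) = 0.77·0.112 + 0.23·0.011 = 0.08624 + 0.00253 = 0.08877
P(L|W2) = 0.89·0.01 + 0.11·0.04 = 0.0089 + 0.0044 = 0.0133
P(L|W3) = 0.3·0.106 + 0.7·0.088 = 0.0318 + 0.0616 = 0.0934
By total probability over the outer partition,
P(L) = 0.28·0.08877 + 0.54·0.0133 + 0.18·0.0934
      = 0.0248556 + 0.007182 + 0.016812 = 0.0488496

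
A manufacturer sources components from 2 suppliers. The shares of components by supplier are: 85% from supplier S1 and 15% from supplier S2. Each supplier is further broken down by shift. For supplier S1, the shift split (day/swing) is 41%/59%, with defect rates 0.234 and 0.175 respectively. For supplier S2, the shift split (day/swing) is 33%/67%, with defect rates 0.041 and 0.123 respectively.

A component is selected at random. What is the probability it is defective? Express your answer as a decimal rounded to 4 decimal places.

P(D|S1) = 0.41·0.234 + 0.59·0.175 = 0.09594 + 0.10325 = 0.19919
P(D|S2) = 0.33·0.041 + 0.67·0.123 = 0.01353 + 0.08241 = 0.09594
By total probability over the outer partition,
P(D) = 0.85·0.19919 + 0.15·0.09594
      = 0.1693115 + 0.014391 = 0.1837025

0.1837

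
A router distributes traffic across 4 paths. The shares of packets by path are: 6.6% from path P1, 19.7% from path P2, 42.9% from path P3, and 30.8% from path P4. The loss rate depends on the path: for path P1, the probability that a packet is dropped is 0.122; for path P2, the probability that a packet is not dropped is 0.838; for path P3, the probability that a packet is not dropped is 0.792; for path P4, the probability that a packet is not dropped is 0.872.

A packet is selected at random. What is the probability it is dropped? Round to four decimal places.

P(L) ≈ 0.1686

P(L|P2) = 1 − 0.838 = 0.162.
P(L|P3) = 1 − 0.792 = 0.208.
P(L|P4) = 1 − 0.872 = 0.128.
P(L) = P(L|P1)·P(P1) + P(L|P2)·P(P2) + P(L|P3)·P(P3) + P(L|P4)·P(P4)
      = 0.122·0.066 + 0.162·0.197 + 0.208·0.429 + 0.128·0.308
      = 0.008052 + 0.031914 + 0.089232 + 0.039424 = 0.168622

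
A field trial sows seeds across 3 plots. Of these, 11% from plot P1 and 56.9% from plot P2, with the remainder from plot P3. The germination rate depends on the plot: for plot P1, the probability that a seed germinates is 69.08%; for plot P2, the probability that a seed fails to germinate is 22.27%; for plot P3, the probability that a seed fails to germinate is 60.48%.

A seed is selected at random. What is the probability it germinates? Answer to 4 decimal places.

P(P3) = 1 − (0.11 + 0.569) = 0.321.
P(G|P2) = 1 − 0.2227 = 0.7773.
P(G|P3) = 1 − 0.6048 = 0.3952.
By the law of total probability,
P(G) = P(G|P1)·P(P1) + P(G|P2)·P(P2) + P(G|P3)·P(P3)
      = 0.6908·0.11 + 0.7773·0.569 + 0.3952·0.321
      = 0.075988 + 0.4422837 + 0.1268592 = 0.6451309

P(G) ≈ 0.6451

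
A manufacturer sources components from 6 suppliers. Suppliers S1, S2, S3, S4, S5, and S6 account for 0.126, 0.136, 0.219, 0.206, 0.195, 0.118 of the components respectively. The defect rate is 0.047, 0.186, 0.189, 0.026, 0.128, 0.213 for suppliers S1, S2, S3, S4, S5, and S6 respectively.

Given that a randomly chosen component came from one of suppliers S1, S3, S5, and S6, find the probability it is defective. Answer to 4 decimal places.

P(D|S) ≈ 0.1480

Let S = {S1, S3, S5, S6}.
P(S) = 0.126 + 0.219 + 0.195 + 0.118 = 0.658.
P(D ∩ S) = 0.047·0.126 + 0.189·0.219 + 0.128·0.195 + 0.213·0.118 = 0.005922 + 0.041391 + 0.02496 + 0.025134 = 0.097407.
P(D | S) = 0.097407 / 0.658 = 0.148035…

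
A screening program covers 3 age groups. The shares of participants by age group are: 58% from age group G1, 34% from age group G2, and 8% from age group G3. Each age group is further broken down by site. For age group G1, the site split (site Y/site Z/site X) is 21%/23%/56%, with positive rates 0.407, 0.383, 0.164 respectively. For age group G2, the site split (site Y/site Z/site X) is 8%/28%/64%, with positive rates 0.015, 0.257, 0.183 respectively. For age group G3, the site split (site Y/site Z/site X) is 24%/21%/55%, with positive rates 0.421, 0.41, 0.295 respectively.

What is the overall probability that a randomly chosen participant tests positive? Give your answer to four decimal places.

P(T|G1) = 0.21·0.407 + 0.23·0.383 + 0.56·0.164 = 0.08547 + 0.08809 + 0.09184 = 0.2654
P(T|G2) = 0.08·0.015 + 0.28·0.257 + 0.64·0.183 = 0.0012 + 0.07196 + 0.11712 = 0.19028
P(T|G3) = 0.24·0.421 + 0.21·0.41 + 0.55·0.295 = 0.10104 + 0.0861 + 0.16225 = 0.34939
By total probability over the outer partition,
P(T) = 0.58·0.2654 + 0.34·0.19028 + 0.08·0.34939
      = 0.153932 + 0.0646952 + 0.0279512 = 0.2465784

0.2466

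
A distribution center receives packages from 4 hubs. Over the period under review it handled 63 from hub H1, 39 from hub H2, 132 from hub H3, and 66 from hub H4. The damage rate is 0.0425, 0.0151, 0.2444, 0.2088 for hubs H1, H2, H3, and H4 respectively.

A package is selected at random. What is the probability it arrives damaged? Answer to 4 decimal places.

0.1644

Total: 63 + 39 + 132 + 66 = 300.
P(H1) = 63/300 = 0.21. P(H2) = 39/300 = 0.13. P(H3) = 132/300 = 0.44. P(H4) = 66/300 = 0.22.
P(D) = P(D|H1)·P(H1) + P(D|H2)·P(H2) + P(D|H3)·P(H3) + P(D|H4)·P(H4)
      = 0.0425·0.21 + 0.0151·0.13 + 0.2444·0.44 + 0.2088·0.22
      = 0.008925 + 0.001963 + 0.107536 + 0.045936 = 0.16436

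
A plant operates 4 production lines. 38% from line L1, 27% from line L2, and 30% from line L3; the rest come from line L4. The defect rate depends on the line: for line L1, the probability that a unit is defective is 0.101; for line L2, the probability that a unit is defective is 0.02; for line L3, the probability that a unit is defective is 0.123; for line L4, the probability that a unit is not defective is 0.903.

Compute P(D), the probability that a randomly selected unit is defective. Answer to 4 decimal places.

P(L4) = 1 − (0.38 + 0.27 + 0.3) = 0.05.
P(D|L4) = 1 − 0.903 = 0.097.
By the law of total probability,
P(D) = P(D|L1)·P(L1) + P(D|L2)·P(L2) + P(D|L3)·P(L3) + P(D|L4)·P(L4)
      = 0.101·0.38 + 0.02·0.27 + 0.123·0.3 + 0.097·0.05
      = 0.03838 + 0.0054 + 0.0369 + 0.00485 = 0.08553

0.0855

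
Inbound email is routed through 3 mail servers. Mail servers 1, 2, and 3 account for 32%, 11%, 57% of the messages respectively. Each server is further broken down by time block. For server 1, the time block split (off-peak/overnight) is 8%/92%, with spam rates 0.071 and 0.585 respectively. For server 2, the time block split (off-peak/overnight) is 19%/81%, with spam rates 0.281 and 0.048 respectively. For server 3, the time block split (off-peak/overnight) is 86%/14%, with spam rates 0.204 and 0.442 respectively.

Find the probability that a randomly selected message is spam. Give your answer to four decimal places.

P(S|1) = 0.08·0.071 + 0.92·0.585 = 0.00568 + 0.5382 = 0.54388
P(S|2) = 0.19·0.281 + 0.81·0.048 = 0.05339 + 0.03888 = 0.09227
P(S|3) = 0.86·0.204 + 0.14·0.442 = 0.17544 + 0.06188 = 0.23732
Then overall,
P(S) = 0.32·0.54388 + 0.11·0.09227 + 0.57·0.23732
      = 0.1740416 + 0.0101497 + 0.1352724 = 0.3194637

0.3195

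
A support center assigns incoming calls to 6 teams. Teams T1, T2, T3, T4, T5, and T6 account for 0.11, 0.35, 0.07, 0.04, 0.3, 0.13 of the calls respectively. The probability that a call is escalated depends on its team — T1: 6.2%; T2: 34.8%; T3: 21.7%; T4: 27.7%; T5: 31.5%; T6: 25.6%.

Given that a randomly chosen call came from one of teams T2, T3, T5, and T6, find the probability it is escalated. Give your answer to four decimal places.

Let S = {T2, T3, T5, T6}.
P(S) = 0.35 + 0.07 + 0.3 + 0.13 = 0.85.
P(E ∩ S) = 0.348·0.35 + 0.217·0.07 + 0.315·0.3 + 0.256·0.13 = 0.1218 + 0.01519 + 0.0945 + 0.03328 = 0.26477.
P(E | S) = 0.26477 / 0.85 = 0.311494…

0.3115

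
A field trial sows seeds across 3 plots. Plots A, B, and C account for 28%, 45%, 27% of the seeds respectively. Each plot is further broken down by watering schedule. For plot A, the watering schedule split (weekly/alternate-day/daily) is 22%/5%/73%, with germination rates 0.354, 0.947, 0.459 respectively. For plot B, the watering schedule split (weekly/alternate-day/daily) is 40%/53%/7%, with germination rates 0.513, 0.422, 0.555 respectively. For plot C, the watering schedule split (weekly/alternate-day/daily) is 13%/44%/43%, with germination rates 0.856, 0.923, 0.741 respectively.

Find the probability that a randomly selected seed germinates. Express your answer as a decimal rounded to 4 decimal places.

0.5651

P(G|A) = 0.22·0.354 + 0.05·0.947 + 0.73·0.459 = 0.07788 + 0.04735 + 0.33507 = 0.4603
P(G|B) = 0.4·0.513 + 0.53·0.422 + 0.07·0.555 = 0.2052 + 0.22366 + 0.03885 = 0.46771
P(G|C) = 0.13·0.856 + 0.44·0.923 + 0.43·0.741 = 0.11128 + 0.40612 + 0.31863 = 0.83603
By total probability over the outer partition,
P(G) = 0.28·0.4603 + 0.45·0.46771 + 0.27·0.83603
      = 0.128884 + 0.2104695 + 0.2257281 = 0.5650816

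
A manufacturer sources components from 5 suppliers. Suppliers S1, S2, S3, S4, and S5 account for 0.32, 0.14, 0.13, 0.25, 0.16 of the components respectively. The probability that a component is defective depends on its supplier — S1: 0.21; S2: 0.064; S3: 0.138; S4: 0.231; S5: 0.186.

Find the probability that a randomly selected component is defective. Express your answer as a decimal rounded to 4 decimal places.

Using total probability over the partition,
P(D) = P(D|S1)·P(S1) + P(D|S2)·P(S2) + P(D|S3)·P(S3) + P(D|S4)·P(S4) + P(D|S5)·P(S5)
      = 0.21·0.32 + 0.064·0.14 + 0.138·0.13 + 0.231·0.25 + 0.186·0.16
      = 0.0672 + 0.00896 + 0.01794 + 0.05775 + 0.02976 = 0.18161

P(D) ≈ 0.1816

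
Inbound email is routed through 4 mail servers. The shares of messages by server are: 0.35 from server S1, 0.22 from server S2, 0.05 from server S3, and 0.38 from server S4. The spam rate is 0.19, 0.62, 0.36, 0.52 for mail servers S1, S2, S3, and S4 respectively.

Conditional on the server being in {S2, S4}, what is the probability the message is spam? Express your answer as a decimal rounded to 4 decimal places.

Let J = {S2, S4}.
P(J) = 0.22 + 0.38 = 0.6.
P(S ∩ J) = 0.62·0.22 + 0.52·0.38 = 0.1364 + 0.1976 = 0.334.
P(S | J) = 0.334 / 0.6 = 0.556667…

P(S|J) ≈ 0.5567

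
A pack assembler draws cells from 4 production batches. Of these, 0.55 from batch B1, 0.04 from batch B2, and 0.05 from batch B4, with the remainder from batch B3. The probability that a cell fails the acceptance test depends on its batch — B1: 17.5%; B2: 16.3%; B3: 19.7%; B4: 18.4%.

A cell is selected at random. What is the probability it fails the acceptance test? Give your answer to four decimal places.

P(B3) = 1 − (0.55 + 0.04 + 0.05) = 0.36.
P(F) = P(F|B1)·P(B1) + P(F|B2)·P(B2) + P(F|B3)·P(B3) + P(F|B4)·P(B4)
      = 0.175·0.55 + 0.163·0.04 + 0.197·0.36 + 0.184·0.05
      = 0.09625 + 0.00652 + 0.07092 + 0.0092 = 0.18289

0.1829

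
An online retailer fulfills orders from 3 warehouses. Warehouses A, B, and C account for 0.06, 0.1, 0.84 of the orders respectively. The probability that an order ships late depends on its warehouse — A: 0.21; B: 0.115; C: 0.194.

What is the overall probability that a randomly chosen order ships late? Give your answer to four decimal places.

By the law of total probability,
P(L) = P(L|A)·P(A) + P(L|B)·P(B) + P(L|C)·P(C)
      = 0.21·0.06 + 0.115·0.1 + 0.194·0.84
      = 0.0126 + 0.0115 + 0.16296 = 0.18706

0.1871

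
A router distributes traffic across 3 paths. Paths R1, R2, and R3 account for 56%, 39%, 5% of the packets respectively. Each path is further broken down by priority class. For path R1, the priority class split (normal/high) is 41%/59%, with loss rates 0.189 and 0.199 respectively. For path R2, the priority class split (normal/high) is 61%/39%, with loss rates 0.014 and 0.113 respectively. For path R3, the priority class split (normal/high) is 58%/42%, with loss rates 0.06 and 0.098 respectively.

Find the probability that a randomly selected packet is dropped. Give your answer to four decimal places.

0.1335

P(L|R1) = 0.41·0.189 + 0.59·0.199 = 0.07749 + 0.11741 = 0.1949
P(L|R2) = 0.61·0.014 + 0.39·0.113 = 0.00854 + 0.04407 = 0.05261
P(L|R3) = 0.58·0.06 + 0.42·0.098 = 0.0348 + 0.04116 = 0.07596
By total probability over the outer partition,
P(L) = 0.56·0.1949 + 0.39·0.05261 + 0.05·0.07596
      = 0.109144 + 0.0205179 + 0.003798 = 0.1334599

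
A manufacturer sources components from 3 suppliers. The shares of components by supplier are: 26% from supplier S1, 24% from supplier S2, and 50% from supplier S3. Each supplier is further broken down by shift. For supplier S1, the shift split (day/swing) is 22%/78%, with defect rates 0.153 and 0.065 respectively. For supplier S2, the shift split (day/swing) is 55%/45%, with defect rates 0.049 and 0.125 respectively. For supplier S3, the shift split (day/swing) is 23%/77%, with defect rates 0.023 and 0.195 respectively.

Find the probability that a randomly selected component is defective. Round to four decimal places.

P(D|S1) = 0.22·0.153 + 0.78·0.065 = 0.03366 + 0.0507 = 0.08436
P(D|S2) = 0.55·0.049 + 0.45·0.125 = 0.02695 + 0.05625 = 0.0832
P(D|S3) = 0.23·0.023 + 0.77·0.195 = 0.00529 + 0.15015 = 0.15544
By total probability over the outer partition,
P(D) = 0.26·0.08436 + 0.24·0.0832 + 0.5·0.15544
      = 0.0219336 + 0.019968 + 0.07772 = 0.1196216

P(D) ≈ 0.1196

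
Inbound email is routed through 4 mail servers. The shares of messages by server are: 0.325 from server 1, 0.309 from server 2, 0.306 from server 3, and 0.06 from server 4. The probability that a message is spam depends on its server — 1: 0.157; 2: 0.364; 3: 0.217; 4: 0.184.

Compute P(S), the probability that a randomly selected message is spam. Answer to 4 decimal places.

P(S) = P(S|1)·P(1) + P(S|2)·P(2) + P(S|3)·P(3) + P(S|4)·P(4)
      = 0.157·0.325 + 0.364·0.309 + 0.217·0.306 + 0.184·0.06
      = 0.051025 + 0.112476 + 0.066402 + 0.01104 = 0.240943

P(S) ≈ 0.2409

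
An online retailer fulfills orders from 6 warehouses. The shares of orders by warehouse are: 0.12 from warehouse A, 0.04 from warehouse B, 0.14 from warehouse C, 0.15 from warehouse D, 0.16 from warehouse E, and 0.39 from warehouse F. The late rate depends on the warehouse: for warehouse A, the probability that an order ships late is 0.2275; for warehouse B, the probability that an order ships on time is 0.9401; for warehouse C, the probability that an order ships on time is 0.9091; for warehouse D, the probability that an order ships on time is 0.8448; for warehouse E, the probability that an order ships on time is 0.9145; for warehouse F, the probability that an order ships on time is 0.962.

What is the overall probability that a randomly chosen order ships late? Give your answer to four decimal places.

P(L) ≈ 0.0942

P(L|B) = 1 − 0.9401 = 0.0599.
P(L|C) = 1 − 0.9091 = 0.0909.
P(L|D) = 1 − 0.8448 = 0.1552.
P(L|E) = 1 − 0.9145 = 0.0855.
P(L|F) = 1 − 0.962 = 0.038.
By the law of total probability,
P(L) = P(L|A)·P(A) + P(L|B)·P(B) + P(L|C)·P(C) + P(L|D)·P(D) + P(L|E)·P(E) + P(L|F)·P(F)
      = 0.2275·0.12 + 0.0599·0.04 + 0.0909·0.14 + 0.1552·0.15 + 0.0855·0.16 + 0.038·0.39
      = 0.0273 + 0.002396 + 0.012726 + 0.02328 + 0.01368 + 0.01482 = 0.094202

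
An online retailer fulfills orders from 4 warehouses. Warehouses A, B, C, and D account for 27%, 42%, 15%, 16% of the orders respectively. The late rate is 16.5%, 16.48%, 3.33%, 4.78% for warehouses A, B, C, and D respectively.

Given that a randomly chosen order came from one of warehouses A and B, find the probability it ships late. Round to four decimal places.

Let S = {A, B}.
P(S) = 0.27 + 0.42 = 0.69.
P(L ∩ S) = 0.165·0.27 + 0.1648·0.42 = 0.04455 + 0.069216 = 0.113766.
P(L | S) = 0.113766 / 0.69 = 0.164878…

0.1649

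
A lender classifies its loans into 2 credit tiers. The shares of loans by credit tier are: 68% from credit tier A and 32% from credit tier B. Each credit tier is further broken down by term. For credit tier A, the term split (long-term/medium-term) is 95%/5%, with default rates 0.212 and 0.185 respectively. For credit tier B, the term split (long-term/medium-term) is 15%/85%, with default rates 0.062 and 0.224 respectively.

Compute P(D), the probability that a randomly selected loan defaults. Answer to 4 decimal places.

0.2071

P(D|A) = 0.95·0.212 + 0.05·0.185 = 0.2014 + 0.00925 = 0.21065
P(D|B) = 0.15·0.062 + 0.85·0.224 = 0.0093 + 0.1904 = 0.1997
By total probability over the outer partition,
P(D) = 0.68·0.21065 + 0.32·0.1997
      = 0.143242 + 0.063904 = 0.207146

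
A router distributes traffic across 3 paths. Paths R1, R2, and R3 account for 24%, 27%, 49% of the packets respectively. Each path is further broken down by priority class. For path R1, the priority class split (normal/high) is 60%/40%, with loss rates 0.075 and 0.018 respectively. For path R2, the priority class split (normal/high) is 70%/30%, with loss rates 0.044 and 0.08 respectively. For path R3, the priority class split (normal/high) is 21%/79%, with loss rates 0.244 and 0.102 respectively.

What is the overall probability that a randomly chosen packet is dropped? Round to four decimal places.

P(L) ≈ 0.0919

P(L|R1) = 0.6·0.075 + 0.4·0.018 = 0.045 + 0.0072 = 0.0522
P(L|R2) = 0.7·0.044 + 0.3·0.08 = 0.0308 + 0.024 = 0.0548
P(L|R3) = 0.21·0.244 + 0.79·0.102 = 0.05124 + 0.08058 = 0.13182
By total probability over the outer partition,
P(L) = 0.24·0.0522 + 0.27·0.0548 + 0.49·0.13182
      = 0.012528 + 0.014796 + 0.0645918 = 0.0919158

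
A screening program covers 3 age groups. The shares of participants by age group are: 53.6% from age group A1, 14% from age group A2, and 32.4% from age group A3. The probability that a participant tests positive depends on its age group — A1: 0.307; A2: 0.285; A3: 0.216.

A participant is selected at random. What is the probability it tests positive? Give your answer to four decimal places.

P(T) ≈ 0.2744

By the law of total probability,
P(T) = P(T|A1)·P(A1) + P(T|A2)·P(A2) + P(T|A3)·P(A3)
      = 0.307·0.536 + 0.285·0.14 + 0.216·0.324
      = 0.164552 + 0.0399 + 0.069984 = 0.274436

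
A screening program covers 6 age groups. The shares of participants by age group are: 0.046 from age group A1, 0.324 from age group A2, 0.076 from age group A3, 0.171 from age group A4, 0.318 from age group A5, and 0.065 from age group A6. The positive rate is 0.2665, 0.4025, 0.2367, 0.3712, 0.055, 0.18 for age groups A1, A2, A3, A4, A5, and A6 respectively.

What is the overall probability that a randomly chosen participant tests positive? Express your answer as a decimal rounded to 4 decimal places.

P(T) = P(T|A1)·P(A1) + P(T|A2)·P(A2) + P(T|A3)·P(A3) + P(T|A4)·P(A4) + P(T|A5)·P(A5) + P(T|A6)·P(A6)
      = 0.2665·0.046 + 0.4025·0.324 + 0.2367·0.076 + 0.3712·0.171 + 0.055·0.318 + 0.18·0.065
      = 0.012259 + 0.13041 + 0.0179892 + 0.0634752 + 0.01749 + 0.0117 = 0.2533234

P(T) ≈ 0.2533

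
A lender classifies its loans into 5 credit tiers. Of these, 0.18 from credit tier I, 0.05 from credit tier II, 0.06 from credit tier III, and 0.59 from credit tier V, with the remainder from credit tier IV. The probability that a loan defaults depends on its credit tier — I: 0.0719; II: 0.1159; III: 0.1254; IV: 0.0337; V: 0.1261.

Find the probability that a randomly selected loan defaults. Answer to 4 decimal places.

P(IV) = 1 − (0.18 + 0.05 + 0.06 + 0.59) = 0.12.
P(D) = P(D|I)·P(I) + P(D|II)·P(II) + P(D|III)·P(III) + P(D|IV)·P(IV) + P(D|V)·P(V)
      = 0.0719·0.18 + 0.1159·0.05 + 0.1254·0.06 + 0.0337·0.12 + 0.1261·0.59
      = 0.012942 + 0.005795 + 0.007524 + 0.004044 + 0.074399 = 0.104704

0.1047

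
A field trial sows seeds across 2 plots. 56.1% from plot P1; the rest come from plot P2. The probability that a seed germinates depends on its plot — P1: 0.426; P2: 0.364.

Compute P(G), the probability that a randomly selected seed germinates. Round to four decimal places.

0.3988

P(P2) = 1 − (0.561) = 0.439.
Summing over the partition,
P(G) = P(G|P1)·P(P1) + P(G|P2)·P(P2)
      = 0.426·0.561 + 0.364·0.439
      = 0.238986 + 0.159796 = 0.398782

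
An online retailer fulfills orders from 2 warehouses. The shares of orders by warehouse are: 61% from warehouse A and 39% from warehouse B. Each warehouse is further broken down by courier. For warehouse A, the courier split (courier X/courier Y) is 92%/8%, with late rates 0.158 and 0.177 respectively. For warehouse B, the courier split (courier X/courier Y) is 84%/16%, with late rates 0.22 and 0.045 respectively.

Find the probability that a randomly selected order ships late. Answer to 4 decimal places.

P(L) ≈ 0.1722

P(L|A) = 0.92·0.158 + 0.08·0.177 = 0.14536 + 0.01416 = 0.15952
P(L|B) = 0.84·0.22 + 0.16·0.045 = 0.1848 + 0.0072 = 0.192
By total probability over the outer partition,
P(L) = 0.61·0.15952 + 0.39·0.192
      = 0.0973072 + 0.07488 = 0.1721872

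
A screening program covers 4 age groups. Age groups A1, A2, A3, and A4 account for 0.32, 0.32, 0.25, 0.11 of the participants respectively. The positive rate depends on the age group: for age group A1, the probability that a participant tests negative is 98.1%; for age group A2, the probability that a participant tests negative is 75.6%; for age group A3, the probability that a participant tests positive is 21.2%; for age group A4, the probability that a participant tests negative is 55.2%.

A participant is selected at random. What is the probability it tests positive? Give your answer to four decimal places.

P(T) ≈ 0.1864

P(T|A1) = 1 − 0.981 = 0.019.
P(T|A2) = 1 − 0.756 = 0.244.
P(T|A4) = 1 − 0.552 = 0.448.
By the law of total probability,
P(T) = P(T|A1)·P(A1) + P(T|A2)·P(A2) + P(T|A3)·P(A3) + P(T|A4)·P(A4)
      = 0.019·0.32 + 0.244·0.32 + 0.212·0.25 + 0.448·0.11
      = 0.00608 + 0.07808 + 0.053 + 0.04928 = 0.18644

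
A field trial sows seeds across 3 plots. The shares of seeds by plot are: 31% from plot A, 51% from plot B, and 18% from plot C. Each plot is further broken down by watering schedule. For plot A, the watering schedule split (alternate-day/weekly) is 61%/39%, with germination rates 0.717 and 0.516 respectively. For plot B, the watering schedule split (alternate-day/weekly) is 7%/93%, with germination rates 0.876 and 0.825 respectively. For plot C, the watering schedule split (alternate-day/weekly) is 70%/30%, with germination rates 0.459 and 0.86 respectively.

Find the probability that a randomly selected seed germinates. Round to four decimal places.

P(G) ≈ 0.7248

P(G|A) = 0.61·0.717 + 0.39·0.516 = 0.43737 + 0.20124 = 0.63861
P(G|B) = 0.07·0.876 + 0.93·0.825 = 0.06132 + 0.76725 = 0.82857
P(G|C) = 0.7·0.459 + 0.3·0.86 = 0.3213 + 0.258 = 0.5793
Then overall,
P(G) = 0.31·0.63861 + 0.51·0.82857 + 0.18·0.5793
      = 0.1979691 + 0.4225707 + 0.104274 = 0.7248138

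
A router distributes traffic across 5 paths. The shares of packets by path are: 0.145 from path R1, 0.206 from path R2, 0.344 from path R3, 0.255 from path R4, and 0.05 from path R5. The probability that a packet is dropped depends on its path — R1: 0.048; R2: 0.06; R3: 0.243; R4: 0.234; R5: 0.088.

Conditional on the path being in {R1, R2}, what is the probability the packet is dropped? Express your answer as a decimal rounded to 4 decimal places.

0.0550

Let S = {R1, R2}.
P(S) = 0.145 + 0.206 = 0.351.
P(L ∩ S) = 0.048·0.145 + 0.06·0.206 = 0.00696 + 0.01236 = 0.01932.
P(L | S) = 0.01932 / 0.351 = 0.055043…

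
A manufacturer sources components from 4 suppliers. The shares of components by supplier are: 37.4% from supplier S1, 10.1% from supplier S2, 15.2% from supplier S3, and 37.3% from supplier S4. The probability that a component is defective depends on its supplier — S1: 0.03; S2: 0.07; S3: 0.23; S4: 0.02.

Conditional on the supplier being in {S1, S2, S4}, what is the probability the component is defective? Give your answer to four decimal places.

Let S = {S1, S2, S4}.
P(S) = 0.374 + 0.101 + 0.373 = 0.848.
P(D ∩ S) = 0.03·0.374 + 0.07·0.101 + 0.02·0.373 = 0.01122 + 0.00707 + 0.00746 = 0.02575.
P(D | S) = 0.02575 / 0.848 = 0.030366…

0.0304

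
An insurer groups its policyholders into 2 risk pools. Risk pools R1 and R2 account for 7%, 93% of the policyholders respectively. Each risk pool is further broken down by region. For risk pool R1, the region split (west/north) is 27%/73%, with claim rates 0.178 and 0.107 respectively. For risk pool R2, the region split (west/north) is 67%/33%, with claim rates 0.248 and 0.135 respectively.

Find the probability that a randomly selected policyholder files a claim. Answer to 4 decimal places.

0.2048

P(C|R1) = 0.27·0.178 + 0.73·0.107 = 0.04806 + 0.07811 = 0.12617
P(C|R2) = 0.67·0.248 + 0.33·0.135 = 0.16616 + 0.04455 = 0.21071
By total probability over the outer partition,
P(C) = 0.07·0.12617 + 0.93·0.21071
      = 0.0088319 + 0.1959603 = 0.2047922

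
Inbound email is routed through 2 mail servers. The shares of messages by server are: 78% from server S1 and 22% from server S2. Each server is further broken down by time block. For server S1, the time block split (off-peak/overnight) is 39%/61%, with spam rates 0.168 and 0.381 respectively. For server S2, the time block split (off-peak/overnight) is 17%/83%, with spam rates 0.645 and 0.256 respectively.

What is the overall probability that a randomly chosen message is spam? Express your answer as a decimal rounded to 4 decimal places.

0.3033

P(S|S1) = 0.39·0.168 + 0.61·0.381 = 0.06552 + 0.23241 = 0.29793
P(S|S2) = 0.17·0.645 + 0.83·0.256 = 0.10965 + 0.21248 = 0.32213
Then overall,
P(S) = 0.78·0.29793 + 0.22·0.32213
      = 0.2323854 + 0.0708686 = 0.303254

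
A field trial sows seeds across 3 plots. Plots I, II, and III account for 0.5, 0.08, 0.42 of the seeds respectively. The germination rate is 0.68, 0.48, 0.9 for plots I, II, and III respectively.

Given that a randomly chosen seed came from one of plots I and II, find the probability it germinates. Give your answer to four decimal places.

Let S = {I, II}.
P(S) = 0.5 + 0.08 = 0.58.
P(G ∩ S) = 0.68·0.5 + 0.48·0.08 = 0.34 + 0.0384 = 0.3784.
P(G | S) = 0.3784 / 0.58 = 0.652414…

0.6524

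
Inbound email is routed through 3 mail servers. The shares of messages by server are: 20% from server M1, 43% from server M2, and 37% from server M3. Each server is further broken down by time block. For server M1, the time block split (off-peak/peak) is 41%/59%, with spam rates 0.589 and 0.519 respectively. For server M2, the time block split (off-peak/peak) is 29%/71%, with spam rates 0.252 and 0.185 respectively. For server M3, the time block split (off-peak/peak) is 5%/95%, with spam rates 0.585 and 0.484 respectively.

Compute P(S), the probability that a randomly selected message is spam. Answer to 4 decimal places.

P(S|M1) = 0.41·0.589 + 0.59·0.519 = 0.24149 + 0.30621 = 0.5477
P(S|M2) = 0.29·0.252 + 0.71·0.185 = 0.07308 + 0.13135 = 0.20443
P(S|M3) = 0.05·0.585 + 0.95·0.484 = 0.02925 + 0.4598 = 0.48905
Then overall,
P(S) = 0.2·0.5477 + 0.43·0.20443 + 0.37·0.48905
      = 0.10954 + 0.0879049 + 0.1809485 = 0.3783934

0.3784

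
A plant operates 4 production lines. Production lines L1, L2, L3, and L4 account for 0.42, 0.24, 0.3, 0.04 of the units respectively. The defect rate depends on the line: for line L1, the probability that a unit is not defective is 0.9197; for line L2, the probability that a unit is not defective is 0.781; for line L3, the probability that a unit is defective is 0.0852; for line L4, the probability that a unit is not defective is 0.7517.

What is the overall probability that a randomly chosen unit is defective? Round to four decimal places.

0.1218

P(D|L1) = 1 − 0.9197 = 0.0803.
P(D|L2) = 1 − 0.781 = 0.219.
P(D|L4) = 1 − 0.7517 = 0.2483.
P(D) = P(D|L1)·P(L1) + P(D|L2)·P(L2) + P(D|L3)·P(L3) + P(D|L4)·P(L4)
      = 0.0803·0.42 + 0.219·0.24 + 0.0852·0.3 + 0.2483·0.04
      = 0.033726 + 0.05256 + 0.02556 + 0.009932 = 0.121778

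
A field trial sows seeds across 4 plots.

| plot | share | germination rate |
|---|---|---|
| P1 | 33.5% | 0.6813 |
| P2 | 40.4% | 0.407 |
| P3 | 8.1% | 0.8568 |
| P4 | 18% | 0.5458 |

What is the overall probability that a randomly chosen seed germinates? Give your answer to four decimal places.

P(G) ≈ 0.5603

Summing over the partition,
P(G) = P(G|P1)·P(P1) + P(G|P2)·P(P2) + P(G|P3)·P(P3) + P(G|P4)·P(P4)
      = 0.6813·0.335 + 0.407·0.404 + 0.8568·0.081 + 0.5458·0.18
      = 0.2282355 + 0.164428 + 0.0694008 + 0.098244 = 0.5603083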